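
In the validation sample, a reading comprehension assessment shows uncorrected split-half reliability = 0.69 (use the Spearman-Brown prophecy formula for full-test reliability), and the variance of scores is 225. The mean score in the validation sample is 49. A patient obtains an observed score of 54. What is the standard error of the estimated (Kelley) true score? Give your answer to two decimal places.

SD = √225 ≃ 15.00000
Full-length reliability (Spearman-Brown) = 2(0.69)/(1+0.69) ≃ 0.81657
SE_est = 15.00000·√[r(1 − r)] ≃ 5.80530

5.81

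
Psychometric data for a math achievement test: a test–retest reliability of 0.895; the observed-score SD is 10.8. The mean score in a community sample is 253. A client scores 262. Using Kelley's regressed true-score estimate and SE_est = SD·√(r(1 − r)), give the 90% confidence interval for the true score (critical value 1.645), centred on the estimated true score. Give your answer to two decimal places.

[255.61, 266.50]

T̂ = 0.8950(262) + 0.1050(253) ≈ 261.0550
SE_est = SD × √(r(1 − r)) = 10.8000 × √0.0940 ≈ 10.8000 × 0.3066 ≈ 3.3108
CI = 261.0550 ± 1.645 × 3.3108 → [255.6088, 266.5012]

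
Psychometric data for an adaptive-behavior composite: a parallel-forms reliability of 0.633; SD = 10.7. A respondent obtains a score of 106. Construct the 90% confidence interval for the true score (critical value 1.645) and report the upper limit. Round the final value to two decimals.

SEM = 10.700 * √(1 − 0.633) = 10.700 * √0.367 ≈ 10.700 * 0.606 ≈ 6.482
Half-width = 1.645*6.482 ≈ 10.663
Upper bound: 106 + 10.663 = 116.663

116.66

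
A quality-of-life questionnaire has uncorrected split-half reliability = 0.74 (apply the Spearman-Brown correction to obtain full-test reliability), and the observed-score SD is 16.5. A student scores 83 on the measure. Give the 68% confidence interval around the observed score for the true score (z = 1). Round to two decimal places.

[76.62, 89.38]

r_full = 2·0.74 / (1 + 0.74) ≈ 0.851
SEM = 16.500 · √(1 − 0.851) = 16.500 · √0.149 ≈ 16.500 · 0.387 ≈ 6.378
Half-width = 1·6.378 ≈ 6.378
CI = 83 ± 6.378 → [76.622, 89.378]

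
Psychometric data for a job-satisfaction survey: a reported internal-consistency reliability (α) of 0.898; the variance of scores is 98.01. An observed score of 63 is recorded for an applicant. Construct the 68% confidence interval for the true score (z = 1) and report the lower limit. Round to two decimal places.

59.84

SD = √98.01 = 9.900
SEM = 9.900*√(1 − 0.898) ≈ 3.162
Half-width = 1*3.162 ≈ 3.162
Lower limit = 63 − 3.162 ≈ 59.838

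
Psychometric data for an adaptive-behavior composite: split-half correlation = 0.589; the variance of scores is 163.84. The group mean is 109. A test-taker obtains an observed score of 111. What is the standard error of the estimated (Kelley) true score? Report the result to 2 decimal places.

5.61

σ = 163.84^(1/2) = 12.80000
Full-length reliability (Spearman-Brown) = 2(0.589)/(1+0.589) ≃ 0.74135
SE_est = 12.80000·√[r(1 − r)] ≃ 5.60505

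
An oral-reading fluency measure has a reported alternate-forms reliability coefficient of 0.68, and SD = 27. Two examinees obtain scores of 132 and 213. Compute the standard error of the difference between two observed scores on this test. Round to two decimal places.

21.60

SEM = 27.0000 · √(1 − 0.6800) = 27.0000 · √0.3200 ≈ 27.0000 · 0.5657 ≈ 15.2735
Standard error of the difference = 15.2735·√2 ≈ 21.6000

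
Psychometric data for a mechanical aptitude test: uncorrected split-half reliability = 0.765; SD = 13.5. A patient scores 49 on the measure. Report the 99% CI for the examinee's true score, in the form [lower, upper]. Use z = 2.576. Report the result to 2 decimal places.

[36.31, 61.69]

Spearman-Brown: r = 2(0.765) / (1 + 0.765) = 1.530 / 1.765 ≃ 0.867
SEM = 13.500 × √(1 − 0.867) = 13.500 × √0.133 ≃ 13.500 × 0.365 ≃ 4.926
Half-width = 2.576×4.926 ≃ 12.689
99% CI: 49 ± 12.689 = [36.311, 61.689]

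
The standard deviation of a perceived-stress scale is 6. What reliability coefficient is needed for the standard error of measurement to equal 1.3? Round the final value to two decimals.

0.95

r = 1 − (SEM / SD)² = 1 − (1.300 / 6)² ≈ 1 − 0.047 ≈ 0.953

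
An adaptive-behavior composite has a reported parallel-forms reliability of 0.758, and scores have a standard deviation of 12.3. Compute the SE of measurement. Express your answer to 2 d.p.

The standard error of measurement is 12.300*√(1 − 0.758) ≈ 12.300*0.492 ≈ 6.051.

6.05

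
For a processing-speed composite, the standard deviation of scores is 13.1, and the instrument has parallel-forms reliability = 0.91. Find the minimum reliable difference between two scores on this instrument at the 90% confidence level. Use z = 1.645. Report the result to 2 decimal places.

The standard error of measurement is 13.10000×√(1 − 0.91000) ≃ 13.10000×0.30000 ≃ 3.93000.
SE_diff = √2 × SEM ≃ 5.55786
Minimum reliable difference = 1.645 × SE_diff ≃ 1.645 × 5.55786 ≃ 9.14268

9.14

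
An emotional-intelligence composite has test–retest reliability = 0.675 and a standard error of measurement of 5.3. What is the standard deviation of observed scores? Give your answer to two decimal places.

σ = SEM·(1 − r)^(−1/2) ≃ 5.3×1.75412 ≃ 9.29682

9.30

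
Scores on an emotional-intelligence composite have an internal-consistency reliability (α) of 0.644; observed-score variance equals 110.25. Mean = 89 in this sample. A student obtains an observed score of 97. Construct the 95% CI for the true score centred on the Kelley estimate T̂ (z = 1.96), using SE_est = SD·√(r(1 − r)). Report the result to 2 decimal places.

[84.30, 104.01]

σ = 110.25^(1/2) = 10.500
T̂ = r·X + (1 − r)·M = 0.644×97 + 0.356×89 = 62.468 + 31.684 ≈ 94.152
SE_est = 10.500·√[r(1 − r)] ≈ 5.028
95% CI: 94.152 ± 9.854 ≈ (84.298, 104.006)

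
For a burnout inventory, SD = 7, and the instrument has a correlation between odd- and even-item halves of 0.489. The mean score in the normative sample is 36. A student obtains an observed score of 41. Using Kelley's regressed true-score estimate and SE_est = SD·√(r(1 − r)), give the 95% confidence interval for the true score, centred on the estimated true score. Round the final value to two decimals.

Full-length reliability (Spearman-Brown) = 2(0.489)/(1+0.489) ≈ 0.6568
T̂ = 0.6568(41) + 0.3432(36) ≈ 39.2841
SE_est = SD * √(r(1 − r)) = 7.0000 * √0.2254 ≈ 7.0000 * 0.4748 ≈ 3.3234
95% CI: 39.2841 ± 6.5139 ≈ (32.7702, 45.7980)

[32.77, 45.80]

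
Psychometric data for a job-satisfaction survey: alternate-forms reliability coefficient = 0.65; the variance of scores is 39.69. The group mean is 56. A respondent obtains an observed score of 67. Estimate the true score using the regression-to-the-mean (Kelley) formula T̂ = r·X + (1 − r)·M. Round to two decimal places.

63.15

Estimated true score = 0.6500×67 + (1 − 0.6500)×56 ≈ 63.1500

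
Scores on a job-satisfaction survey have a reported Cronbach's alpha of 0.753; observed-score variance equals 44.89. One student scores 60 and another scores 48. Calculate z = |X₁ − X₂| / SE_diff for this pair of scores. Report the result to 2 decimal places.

σ = 44.89^(1/2) = 6.70000
SEM = 6.70000×√(1 − 0.75300) ≈ 3.32984
SE_diff = SEM × √2 ≈ 3.32984 × 1.41421 ≈ 4.70910
z = |60 − 48| / 4.70910 = 12 / 4.70910 ≈ 2.54826

2.55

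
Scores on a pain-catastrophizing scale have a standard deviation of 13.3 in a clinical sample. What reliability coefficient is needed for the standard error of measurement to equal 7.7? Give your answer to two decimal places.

Required reliability = 1 − (SEM/SD)² = 1 − 0.3352 ≈ 0.6648

0.66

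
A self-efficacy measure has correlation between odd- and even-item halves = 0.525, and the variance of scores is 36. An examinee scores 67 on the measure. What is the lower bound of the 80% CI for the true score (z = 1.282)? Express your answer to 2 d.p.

σ = 36^(1/2) = 6.0000
Full-length reliability (Spearman-Brown) = 2(0.525)/(1+0.525) ≈ 0.6885
The standard error of measurement is 6.0000·√(1 − 0.6885) ≈ 6.0000·0.5581 ≈ 3.3486.
Half-width = 1.282·3.3486 ≈ 4.2929
Lower bound: 67 − 4.2929 = 62.7071

62.71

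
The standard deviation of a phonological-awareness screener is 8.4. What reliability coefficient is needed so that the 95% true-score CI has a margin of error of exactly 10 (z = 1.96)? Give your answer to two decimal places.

SEM needed = half-width / z = 10/1.96 ≃ 5.102
Required reliability = 1 − (SEM/SD)² = 1 − 0.369 ≃ 0.631

0.63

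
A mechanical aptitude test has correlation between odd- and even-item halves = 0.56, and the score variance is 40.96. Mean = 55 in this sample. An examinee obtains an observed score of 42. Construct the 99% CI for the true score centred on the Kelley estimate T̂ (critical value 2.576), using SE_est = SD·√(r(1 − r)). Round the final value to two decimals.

[38.25, 53.09]

σ = 40.96^(1/2) = 6.40000
r_full = 2·0.56 / (1 + 0.56) ≈ 0.71795
T̂ = r·X + (1 − r)·M = 0.71795·42 + 0.28205·55 ≈ 30.15385 + 15.51282 ≈ 45.66667
SE_est = 6.40000·√[r(1 − r)] ≈ 2.87999
99% CI: 45.66667 ± 7.41885 ≈ (38.24782, 53.08552)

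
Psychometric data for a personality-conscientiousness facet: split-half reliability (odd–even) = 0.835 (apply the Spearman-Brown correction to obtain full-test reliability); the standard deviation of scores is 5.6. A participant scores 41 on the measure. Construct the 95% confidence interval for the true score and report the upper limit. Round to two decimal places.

44.29

Full-length reliability (Spearman-Brown) = 2(0.835)/(1+0.835) ≈ 0.910
The standard error of measurement is 5.600×√(1 − 0.910) ≈ 5.600×0.300 ≈ 1.679.
1.96 × SEM ≈ 3.291
Upper limit = 41 + 3.291 ≈ 44.291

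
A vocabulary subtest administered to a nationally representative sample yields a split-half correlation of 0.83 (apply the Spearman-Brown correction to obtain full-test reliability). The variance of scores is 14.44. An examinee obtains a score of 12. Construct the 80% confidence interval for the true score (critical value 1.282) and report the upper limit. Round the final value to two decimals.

13.48

σ = 14.44^(1/2) = 3.80000
Spearman-Brown: r = 2(0.83) / (1 + 0.83) = 1.66000 / 1.83000 ≈ 0.90710
SEM = 3.80000 * √(1 − 0.90710) = 3.80000 * √0.09290 ≈ 3.80000 * 0.30479 ≈ 1.15820
Margin = 1.282 * 1.15820 ≈ 1.48481
Upper limit = 12 + 1.48481 ≈ 13.48481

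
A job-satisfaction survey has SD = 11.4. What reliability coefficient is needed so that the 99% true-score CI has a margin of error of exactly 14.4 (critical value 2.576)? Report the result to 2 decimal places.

SEM needed = half-width / z = 14.4/2.576 ≈ 5.59006
Required reliability = 1 − (SEM/SD)² = 1 − 0.24045 ≈ 0.75955

0.76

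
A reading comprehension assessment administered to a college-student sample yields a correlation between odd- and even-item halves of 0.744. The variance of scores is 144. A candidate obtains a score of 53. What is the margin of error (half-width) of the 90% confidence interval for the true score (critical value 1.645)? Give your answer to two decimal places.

σ = 144^(1/2) = 12.0000
Spearman-Brown: r = 2(0.744) / (1 + 0.744) = 1.4880 / 1.7440 ≈ 0.8532
SEM = 12.0000 × √(1 − 0.8532) = 12.0000 × √0.1468 ≈ 12.0000 × 0.3831 ≈ 4.5976
Margin = 1.645 × 4.5976 ≈ 7.5630

7.56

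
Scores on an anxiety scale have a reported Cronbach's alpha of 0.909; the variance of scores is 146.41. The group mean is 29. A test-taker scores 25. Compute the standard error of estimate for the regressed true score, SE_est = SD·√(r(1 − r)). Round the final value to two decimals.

3.48

SD = √146.41 ≈ 12.1000
SE_est = SD * √(r(1 − r)) = 12.1000 * √0.0827 ≈ 12.1000 * 0.2876 ≈ 3.4801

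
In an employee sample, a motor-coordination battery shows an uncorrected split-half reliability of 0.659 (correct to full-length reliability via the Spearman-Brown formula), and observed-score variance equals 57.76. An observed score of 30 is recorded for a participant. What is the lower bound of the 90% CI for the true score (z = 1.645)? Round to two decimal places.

σ = 57.76^(1/2) = 7.6000
Spearman-Brown: r = 2(0.659) / (1 + 0.659) = 1.3180 / 1.6590 ≈ 0.7945
SEM = 7.6000*√(1 − 0.7945) ≈ 3.4456
Half-width = 1.645*3.4456 ≈ 5.6680
Lower limit = 30 − 5.6680 ≈ 24.3320

24.33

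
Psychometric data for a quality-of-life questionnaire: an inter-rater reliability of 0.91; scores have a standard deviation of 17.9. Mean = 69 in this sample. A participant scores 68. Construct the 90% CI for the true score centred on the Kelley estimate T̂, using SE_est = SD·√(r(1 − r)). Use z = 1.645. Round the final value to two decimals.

T̂ = 0.910(68) + 0.090(69) ≃ 68.090
SE_est = SD × √(r(1 − r)) = 17.900 × √0.082 ≃ 17.900 × 0.286 ≃ 5.123
90% CI: 68.090 ± 8.427 ≃ (59.663, 76.517)

[59.66, 76.52]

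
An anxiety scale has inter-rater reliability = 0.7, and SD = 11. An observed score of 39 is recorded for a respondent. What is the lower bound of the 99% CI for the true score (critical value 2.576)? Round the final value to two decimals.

The standard error of measurement is 11.0000·√(1 − 0.7000) ≃ 11.0000·0.5477 ≃ 6.0249.
Margin = 2.576 · 6.0249 ≃ 15.5203
Lower limit = 39 − 15.5203 ≃ 23.4797

23.48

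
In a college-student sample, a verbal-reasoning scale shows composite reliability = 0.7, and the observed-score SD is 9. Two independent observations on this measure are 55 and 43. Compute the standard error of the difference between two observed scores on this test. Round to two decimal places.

SEM = 9.000·√(1 − 0.700) ≈ 4.930
Standard error of the difference = 4.930·√2 ≈ 6.971

6.97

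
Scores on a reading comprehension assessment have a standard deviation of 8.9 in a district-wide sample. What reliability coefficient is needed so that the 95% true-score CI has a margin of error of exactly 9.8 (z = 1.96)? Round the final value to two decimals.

Required SEM = 9.8 / 1.96 ≃ 5.0000
Required reliability = 1 − (SEM/SD)² = 1 − 0.3156 ≃ 0.6844

0.68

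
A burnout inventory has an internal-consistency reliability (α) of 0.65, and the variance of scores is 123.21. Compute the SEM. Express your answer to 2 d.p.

6.57

SD = √123.21 = 11.10000
SEM = 11.10000 * √(1 − 0.65000) = 11.10000 * √0.35000 ≃ 11.10000 * 0.59161 ≃ 6.56685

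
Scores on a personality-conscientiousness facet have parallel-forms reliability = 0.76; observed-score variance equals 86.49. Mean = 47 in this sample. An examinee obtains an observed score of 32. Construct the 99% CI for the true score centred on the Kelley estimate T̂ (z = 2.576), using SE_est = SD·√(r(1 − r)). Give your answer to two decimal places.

SD = √86.49 ≃ 9.3000
Estimated true score = 0.7600·32 + (1 − 0.7600)·47 ≃ 35.6000
SE_est = SD · √(r(1 − r)) = 9.3000 · √0.1824 ≃ 9.3000 · 0.4271 ≃ 3.9719
CI = 35.6000 ± 2.576 · 3.9719 → [25.3685, 45.8315]

[25.37, 45.83]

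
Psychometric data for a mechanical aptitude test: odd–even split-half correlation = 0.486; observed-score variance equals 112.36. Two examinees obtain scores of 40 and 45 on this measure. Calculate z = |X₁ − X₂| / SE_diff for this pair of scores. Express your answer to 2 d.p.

0.57

SD = √112.36 ≈ 10.60000
Full-length reliability (Spearman-Brown) = 2(0.486)/(1+0.486) ≈ 0.65410
SEM = 10.60000·√(1 − 0.65410) ≈ 6.23416
SE_diff = SEM · √2 ≈ 6.23416 · 1.41421 ≈ 8.81644
z = |40 − 45| / 8.81644 = 5 / 8.81644 ≈ 0.56712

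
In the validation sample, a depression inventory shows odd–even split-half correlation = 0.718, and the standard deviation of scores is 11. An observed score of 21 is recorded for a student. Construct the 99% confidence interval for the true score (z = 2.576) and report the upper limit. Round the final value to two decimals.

r_full = 2·0.718 / (1 + 0.718) ≈ 0.836
SEM = 11.000*√(1 − 0.836) ≈ 4.457
Margin = 2.576 * 4.457 ≈ 11.480
Upper limit = 21 + 11.480 ≈ 32.480

32.48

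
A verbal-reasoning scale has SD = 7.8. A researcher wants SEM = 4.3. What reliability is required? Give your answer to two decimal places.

0.70

r = 1 − (SEM / SD)² = 1 − (4.300 / 7.8)² ≃ 1 − 0.304 ≃ 0.696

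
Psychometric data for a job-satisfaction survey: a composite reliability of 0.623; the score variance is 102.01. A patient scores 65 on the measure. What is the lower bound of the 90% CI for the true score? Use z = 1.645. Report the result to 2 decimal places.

SD = √102.01 = 10.100
SEM = 10.100*√(1 − 0.623) ≈ 6.201
Half-width = 1.645*6.201 ≈ 10.201
Lower bound: 65 − 10.201 = 54.799

54.80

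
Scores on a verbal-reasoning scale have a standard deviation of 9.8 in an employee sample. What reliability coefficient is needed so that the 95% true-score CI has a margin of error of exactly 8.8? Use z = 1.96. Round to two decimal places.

Required SEM = 8.8 / 1.96 ≈ 4.48980
r = 1 − (4.48980/9.8)² ≈ 1 − 0.20989 ≈ 0.79011

0.79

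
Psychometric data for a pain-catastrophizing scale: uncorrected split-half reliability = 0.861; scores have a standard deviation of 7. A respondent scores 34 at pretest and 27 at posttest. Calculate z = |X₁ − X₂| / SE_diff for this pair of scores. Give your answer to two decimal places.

Full-length reliability (Spearman-Brown) = 2(0.861)/(1+0.861) ≈ 0.92531
SEM = 7.00000 * √(1 − 0.92531) = 7.00000 * √0.07469 ≈ 7.00000 * 0.27330 ≈ 1.91308
SE_diff = √2 * SEM ≈ 2.70550
z = |34 − 27| / 2.70550 = 7 / 2.70550 ≈ 2.58732

2.59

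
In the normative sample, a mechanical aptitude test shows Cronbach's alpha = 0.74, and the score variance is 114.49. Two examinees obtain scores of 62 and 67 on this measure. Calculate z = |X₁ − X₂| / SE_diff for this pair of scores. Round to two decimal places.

0.65

SD = √114.49 = 10.700
SEM = 10.700 · √(1 − 0.740) = 10.700 · √0.260 ≈ 10.700 · 0.510 ≈ 5.456
Standard error of the difference = 5.456·√2 ≈ 7.716
z = |62 − 67| / 7.716 = 5 / 7.716 ≈ 0.648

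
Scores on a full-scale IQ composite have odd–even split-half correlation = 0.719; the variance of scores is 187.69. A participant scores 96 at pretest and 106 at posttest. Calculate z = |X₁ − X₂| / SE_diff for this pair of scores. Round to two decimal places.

SD = √187.69 ≃ 13.7000
Spearman-Brown: r = 2(0.719) / (1 + 0.719) = 1.4380 / 1.7190 ≃ 0.8365
The standard error of measurement is 13.7000·√(1 − 0.8365) ≃ 13.7000·0.4043 ≃ 5.5391.
SE_diff = SEM · √2 ≃ 5.5391 · 1.4142 ≃ 7.8334
z = 10 / 7.8334 ≃ 1.2766

1.28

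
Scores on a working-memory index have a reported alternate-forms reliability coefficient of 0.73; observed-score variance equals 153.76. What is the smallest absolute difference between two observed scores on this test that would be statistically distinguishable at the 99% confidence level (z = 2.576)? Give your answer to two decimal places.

σ = 153.76^(1/2) = 12.4000
The standard error of measurement is 12.4000*√(1 − 0.7300) ≈ 12.4000*0.5196 ≈ 6.4432.
SE_diff = √2 * SEM ≈ 9.1121
Smallest detectable difference = 2.576*9.1121 ≈ 23.4728

23.47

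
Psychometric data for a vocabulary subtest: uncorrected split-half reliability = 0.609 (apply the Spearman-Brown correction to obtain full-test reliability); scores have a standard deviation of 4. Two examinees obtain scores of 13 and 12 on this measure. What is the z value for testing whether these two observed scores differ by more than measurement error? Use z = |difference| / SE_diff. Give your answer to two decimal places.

r_full = 2·0.609 / (1 + 0.609) ≈ 0.757
The standard error of measurement is 4.000·√(1 − 0.757) ≈ 4.000·0.493 ≈ 1.972.
SE_diff = √2 · SEM ≈ 2.789
z = |13 − 12| / 2.789 = 1 / 2.789 ≈ 0.359

0.36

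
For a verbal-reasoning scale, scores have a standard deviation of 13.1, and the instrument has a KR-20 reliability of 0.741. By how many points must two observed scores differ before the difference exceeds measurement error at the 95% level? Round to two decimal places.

18.48

SEM = 13.1000 * √(1 − 0.7410) = 13.1000 * √0.2590 ≈ 13.1000 * 0.5089 ≈ 6.6669
SE_diff = √2 * SEM ≈ 9.4284
Smallest detectable difference = 1.96*9.4284 ≈ 18.4796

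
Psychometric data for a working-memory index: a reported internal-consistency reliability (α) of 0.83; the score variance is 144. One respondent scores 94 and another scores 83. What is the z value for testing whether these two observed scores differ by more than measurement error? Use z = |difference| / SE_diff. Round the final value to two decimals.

SD = √144 = 12.000
SEM = 12.000 * √(1 − 0.830) = 12.000 * √0.170 ≈ 12.000 * 0.412 ≈ 4.948
SE_diff = SEM * √2 ≈ 4.948 * 1.414 ≈ 6.997
z = |94 − 83| / 6.997 = 11 / 6.997 ≈ 1.572

1.57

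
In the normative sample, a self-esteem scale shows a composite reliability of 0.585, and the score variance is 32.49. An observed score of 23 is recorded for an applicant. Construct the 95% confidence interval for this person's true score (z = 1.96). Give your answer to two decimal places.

[15.80, 30.20]

SD = √32.49 ≈ 5.700
SEM = 5.700 × √(1 − 0.585) = 5.700 × √0.415 ≈ 5.700 × 0.644 ≈ 3.672
Half-width = 1.96×3.672 ≈ 7.197
95% CI: 23 ± 7.197 = [15.803, 30.197]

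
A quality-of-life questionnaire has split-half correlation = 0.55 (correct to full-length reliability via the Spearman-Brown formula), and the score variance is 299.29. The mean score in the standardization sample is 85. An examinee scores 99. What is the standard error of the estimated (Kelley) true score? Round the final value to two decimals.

σ = 299.29^(1/2) = 17.3000
r_full = 2·0.55 / (1 + 0.55) ≈ 0.7097
SE_est = SD * √(r(1 − r)) = 17.3000 * √0.2060 ≈ 17.3000 * 0.4539 ≈ 7.8527

7.85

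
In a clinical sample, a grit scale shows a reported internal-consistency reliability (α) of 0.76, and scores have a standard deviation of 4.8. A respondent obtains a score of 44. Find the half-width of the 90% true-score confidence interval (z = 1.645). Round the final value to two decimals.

3.87

SEM = 4.8000*√(1 − 0.7600) ≈ 2.3515
1.645 * SEM ≈ 3.8682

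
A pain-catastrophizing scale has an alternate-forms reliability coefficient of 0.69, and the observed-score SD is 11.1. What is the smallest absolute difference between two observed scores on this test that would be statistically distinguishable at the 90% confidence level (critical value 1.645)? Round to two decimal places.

14.38

SEM = 11.100*√(1 − 0.690) ≈ 6.180
SE_diff = SEM * √2 ≈ 6.180 * 1.414 ≈ 8.740
Minimum reliable difference = 1.645 * SE_diff ≈ 1.645 * 8.740 ≈ 14.378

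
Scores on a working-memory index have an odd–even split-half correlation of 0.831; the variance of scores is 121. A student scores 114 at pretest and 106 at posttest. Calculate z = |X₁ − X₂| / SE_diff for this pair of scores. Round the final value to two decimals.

SD = √121 ≈ 11.000
Spearman-Brown: r = 2(0.831) / (1 + 0.831) = 1.662 / 1.831 ≈ 0.908
The standard error of measurement is 11.000*√(1 − 0.908) ≈ 11.000*0.304 ≈ 3.342.
SE_diff = √2 * SEM ≈ 4.726
z = 8 / 4.726 ≈ 1.693

1.69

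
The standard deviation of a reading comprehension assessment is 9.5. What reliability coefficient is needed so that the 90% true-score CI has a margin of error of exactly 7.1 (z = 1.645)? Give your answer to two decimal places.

0.79

Required SEM = 7.1 / 1.645 ≈ 4.3161
r = 1 − (SEM / SD)² = 1 − (4.3161 / 9.5)² ≈ 1 − 0.2064 ≈ 0.7936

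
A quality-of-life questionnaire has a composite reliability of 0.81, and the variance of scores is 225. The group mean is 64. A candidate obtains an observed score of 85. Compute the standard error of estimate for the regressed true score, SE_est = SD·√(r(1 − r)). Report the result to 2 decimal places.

5.88

SD = √225 ≈ 15.0000
SE_est = SD × √(r(1 − r)) = 15.0000 × √0.1539 ≈ 15.0000 × 0.3923 ≈ 5.8845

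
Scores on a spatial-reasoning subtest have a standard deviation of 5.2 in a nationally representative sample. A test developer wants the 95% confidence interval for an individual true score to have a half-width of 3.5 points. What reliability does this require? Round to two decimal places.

SEM needed = half-width / z = 3.5/1.96 ≈ 1.78571
r = 1 − (1.78571/5.2)² ≈ 1 − 0.11793 ≈ 0.88207

0.88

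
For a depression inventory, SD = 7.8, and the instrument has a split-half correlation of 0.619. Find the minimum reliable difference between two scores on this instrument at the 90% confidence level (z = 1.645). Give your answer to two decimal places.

8.80

r_full = 2·0.619 / (1 + 0.619) ≃ 0.765
SEM = 7.800*√(1 − 0.765) ≃ 3.784
SE_diff = SEM * √2 ≃ 3.784 * 1.414 ≃ 5.351
Minimum reliable difference = 1.645 * SE_diff ≃ 1.645 * 5.351 ≃ 8.803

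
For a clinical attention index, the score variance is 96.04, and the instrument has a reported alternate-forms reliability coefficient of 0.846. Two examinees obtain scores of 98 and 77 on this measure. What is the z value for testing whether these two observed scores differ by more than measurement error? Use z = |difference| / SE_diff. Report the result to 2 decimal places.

SD = √96.04 ≈ 9.800
The standard error of measurement is 9.800·√(1 − 0.846) ≈ 9.800·0.392 ≈ 3.846.
Standard error of the difference = 3.846·√2 ≈ 5.439
z = 21 / 5.439 ≈ 3.861

3.86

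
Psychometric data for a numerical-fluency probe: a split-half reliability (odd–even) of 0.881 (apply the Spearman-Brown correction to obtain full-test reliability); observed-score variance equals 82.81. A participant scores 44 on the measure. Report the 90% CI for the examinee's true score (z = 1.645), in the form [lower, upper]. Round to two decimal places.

[40.23, 47.77]

SD = √82.81 ≈ 9.1000
Spearman-Brown: r = 2(0.881) / (1 + 0.881) = 1.7620 / 1.8810 ≈ 0.9367
SEM = 9.1000 · √(1 − 0.9367) = 9.1000 · √0.0633 ≈ 9.1000 · 0.2515 ≈ 2.2889
Margin = 1.645 · 2.2889 ≈ 3.7652
CI = 44 ± 3.7652 → [40.2348, 47.7652]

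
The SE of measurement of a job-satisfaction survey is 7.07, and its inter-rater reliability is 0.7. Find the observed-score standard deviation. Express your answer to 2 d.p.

12.91

σ = SEM·(1 − r)^(−1/2) ≃ 7.07*1.826 ≃ 12.908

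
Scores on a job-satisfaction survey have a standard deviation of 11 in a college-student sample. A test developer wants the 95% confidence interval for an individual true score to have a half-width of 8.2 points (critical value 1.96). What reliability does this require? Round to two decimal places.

Required SEM = 8.2 / 1.96 ≈ 4.18367
r = 1 − (4.18367/11)² ≈ 1 − 0.14465 ≈ 0.85535

0.86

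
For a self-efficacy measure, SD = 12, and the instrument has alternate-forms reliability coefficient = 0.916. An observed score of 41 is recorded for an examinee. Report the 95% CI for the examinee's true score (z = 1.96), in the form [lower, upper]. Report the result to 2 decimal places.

SEM = 12.000×√(1 − 0.916) ≈ 3.478
Half-width = 1.96×3.478 ≈ 6.817
Interval: (34.183, 47.817)

[34.18, 47.82]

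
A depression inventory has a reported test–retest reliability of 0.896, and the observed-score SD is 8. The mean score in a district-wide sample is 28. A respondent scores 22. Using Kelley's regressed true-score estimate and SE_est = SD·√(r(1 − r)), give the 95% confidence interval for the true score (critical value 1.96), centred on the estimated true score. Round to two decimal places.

[17.84, 27.41]

T̂ = r·X + (1 − r)·M = 0.8960×22 + 0.1040×28 = 19.7120 + 2.9120 ≃ 22.6240
SE_est = SD × √(r(1 − r)) = 8.0000 × √0.0932 ≃ 8.0000 × 0.3053 ≃ 2.4421
CI = 22.6240 ± 1.96 × 2.4421 → [17.8375, 27.4105]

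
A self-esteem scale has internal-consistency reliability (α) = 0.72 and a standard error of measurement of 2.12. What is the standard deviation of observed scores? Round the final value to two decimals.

4.01

SD = 2.12 / √(1 − 0.72) ≈ 4.0064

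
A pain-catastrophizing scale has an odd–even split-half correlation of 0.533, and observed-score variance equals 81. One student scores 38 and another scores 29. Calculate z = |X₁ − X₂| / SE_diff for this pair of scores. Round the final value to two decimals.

1.28

σ = 81^(1/2) = 9.000
Spearman-Brown: r = 2(0.533) / (1 + 0.533) = 1.066 / 1.533 ≈ 0.695
SEM = 9.000·√(1 − 0.695) ≈ 4.967
SE_diff = √2 · SEM ≈ 7.025
z = |38 − 29| / 7.025 = 9 / 7.025 ≈ 1.281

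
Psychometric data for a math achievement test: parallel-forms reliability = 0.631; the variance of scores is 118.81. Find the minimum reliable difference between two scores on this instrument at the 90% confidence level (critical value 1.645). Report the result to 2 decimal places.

SD = √118.81 ≈ 10.90000
SEM = 10.90000 · √(1 − 0.63100) = 10.90000 · √0.36900 ≈ 10.90000 · 0.60745 ≈ 6.62125
SE_diff = √2 · SEM ≈ 9.36385
Smallest detectable difference = 1.645·9.36385 ≈ 15.40354

15.40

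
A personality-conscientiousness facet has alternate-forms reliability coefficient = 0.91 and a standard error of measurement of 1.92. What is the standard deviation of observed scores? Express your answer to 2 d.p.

SD = SEM / √(1 − r) = 1.92 / √0.09000 ≈ 1.92 / 0.30000 ≈ 6.40000

6.40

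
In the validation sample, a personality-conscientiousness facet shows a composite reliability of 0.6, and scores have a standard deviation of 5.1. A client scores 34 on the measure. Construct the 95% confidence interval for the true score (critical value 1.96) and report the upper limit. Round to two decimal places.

40.32

SEM = 5.100 * √(1 − 0.600) = 5.100 * √0.400 ≃ 5.100 * 0.632 ≃ 3.226
1.96 * SEM ≃ 6.322
Upper limit = 34 + 6.322 ≃ 40.322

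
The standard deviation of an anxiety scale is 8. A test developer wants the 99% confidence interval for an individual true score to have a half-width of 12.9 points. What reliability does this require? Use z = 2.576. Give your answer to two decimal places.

0.61

SEM needed = half-width / z = 12.9/2.576 ≃ 5.008
Required reliability = 1 − (SEM/SD)² = 1 − 0.392 ≃ 0.608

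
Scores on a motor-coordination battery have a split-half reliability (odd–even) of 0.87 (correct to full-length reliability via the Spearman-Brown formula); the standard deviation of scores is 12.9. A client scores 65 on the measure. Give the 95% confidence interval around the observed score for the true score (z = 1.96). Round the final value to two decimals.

[58.33, 71.67]

r_full = 2·0.87 / (1 + 0.87) ≈ 0.9305
The standard error of measurement is 12.9000*√(1 − 0.9305) ≈ 12.9000*0.2637 ≈ 3.4013.
Margin = 1.96 * 3.4013 ≈ 6.6665
95% CI: 65 ± 6.6665 = [58.3335, 71.6665]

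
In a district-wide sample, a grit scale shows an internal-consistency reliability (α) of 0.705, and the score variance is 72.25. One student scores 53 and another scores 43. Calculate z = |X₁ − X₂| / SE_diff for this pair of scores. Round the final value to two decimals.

σ = 72.25^(1/2) = 8.5000
SEM = 8.5000 * √(1 − 0.7050) = 8.5000 * √0.2950 ≈ 8.5000 * 0.5431 ≈ 4.6167
SE_diff = SEM * √2 ≈ 4.6167 * 1.4142 ≈ 6.5290
z = |53 − 43| / 6.5290 = 10 / 6.5290 ≈ 1.5316

1.53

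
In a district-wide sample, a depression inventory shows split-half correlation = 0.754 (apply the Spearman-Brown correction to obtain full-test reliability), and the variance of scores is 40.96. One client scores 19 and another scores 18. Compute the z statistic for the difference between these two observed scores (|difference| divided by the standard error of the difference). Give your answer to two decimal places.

0.30

σ = 40.96^(1/2) = 6.400
r_full = 2·0.754 / (1 + 0.754) ≃ 0.860
The standard error of measurement is 6.400×√(1 − 0.860) ≃ 6.400×0.375 ≃ 2.397.
SE_diff = SEM × √2 ≃ 2.397 × 1.414 ≃ 3.390
z = |19 − 18| / 3.390 = 1 / 3.390 ≃ 0.295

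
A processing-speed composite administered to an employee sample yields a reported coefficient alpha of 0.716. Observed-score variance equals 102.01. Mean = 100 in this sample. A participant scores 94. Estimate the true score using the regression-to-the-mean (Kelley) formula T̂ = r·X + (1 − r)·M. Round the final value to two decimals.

95.70

Estimated true score = 0.7160×94 + (1 − 0.7160)×100 ≈ 95.7040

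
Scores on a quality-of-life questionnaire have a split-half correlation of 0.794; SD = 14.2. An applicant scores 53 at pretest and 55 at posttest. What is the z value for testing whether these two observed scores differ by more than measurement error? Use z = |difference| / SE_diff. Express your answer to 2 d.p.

0.29

r_full = 2·0.794 / (1 + 0.794) ≈ 0.885
SEM = 14.200×√(1 − 0.885) ≈ 4.812
SE_diff = SEM × √2 ≈ 4.812 × 1.414 ≈ 6.805
z = 2 / 6.805 ≈ 0.294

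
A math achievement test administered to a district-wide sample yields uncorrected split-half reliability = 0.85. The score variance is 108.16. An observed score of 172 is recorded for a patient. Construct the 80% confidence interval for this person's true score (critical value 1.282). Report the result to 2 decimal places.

SD = √108.16 ≃ 10.400
Spearman-Brown: r = 2(0.85) / (1 + 0.85) = 1.700 / 1.850 ≃ 0.919
The standard error of measurement is 10.400·√(1 − 0.919) ≃ 10.400·0.285 ≃ 2.961.
Half-width = 1.282·2.961 ≃ 3.796
80% CI: 172 ± 3.796 = [168.204, 175.796]

[168.20, 175.80]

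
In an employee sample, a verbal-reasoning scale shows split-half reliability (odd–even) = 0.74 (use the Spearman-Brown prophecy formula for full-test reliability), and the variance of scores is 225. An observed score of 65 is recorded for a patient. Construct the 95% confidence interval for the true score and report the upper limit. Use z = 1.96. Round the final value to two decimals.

σ = 225^(1/2) = 15.0000
r_full = 2·0.74 / (1 + 0.74) ≃ 0.8506
The standard error of measurement is 15.0000·√(1 − 0.8506) ≃ 15.0000·0.3866 ≃ 5.7983.
Margin = 1.96 · 5.7983 ≃ 11.3647
Upper bound: 65 + 11.3647 = 76.3647

76.36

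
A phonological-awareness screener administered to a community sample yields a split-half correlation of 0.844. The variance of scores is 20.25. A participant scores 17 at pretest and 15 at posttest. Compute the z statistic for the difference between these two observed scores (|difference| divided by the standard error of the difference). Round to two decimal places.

1.08

σ = 20.25^(1/2) = 4.5000
Spearman-Brown: r = 2(0.844) / (1 + 0.844) = 1.6880 / 1.8440 ≈ 0.9154
SEM = 4.5000 * √(1 − 0.9154) = 4.5000 * √0.0846 ≈ 4.5000 * 0.2909 ≈ 1.3089
SE_diff = SEM * √2 ≈ 1.3089 * 1.4142 ≈ 1.8510
z = 2 / 1.8510 ≈ 1.0805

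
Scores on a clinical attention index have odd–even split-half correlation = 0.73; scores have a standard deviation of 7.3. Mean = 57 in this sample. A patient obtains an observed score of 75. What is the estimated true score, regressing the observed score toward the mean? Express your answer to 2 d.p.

72.19

Full-length reliability (Spearman-Brown) = 2(0.73)/(1+0.73) ≃ 0.844
T̂ = 0.844(75) + 0.156(57) ≃ 72.191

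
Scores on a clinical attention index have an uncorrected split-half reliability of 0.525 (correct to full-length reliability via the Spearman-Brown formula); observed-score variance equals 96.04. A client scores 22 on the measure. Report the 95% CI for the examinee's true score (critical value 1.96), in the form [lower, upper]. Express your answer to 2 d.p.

SD = √96.04 ≃ 9.80000
Full-length reliability (Spearman-Brown) = 2(0.525)/(1+0.525) ≃ 0.68852
SEM = 9.80000 * √(1 − 0.68852) = 9.80000 * √0.31148 ≃ 9.80000 * 0.55810 ≃ 5.46938
Half-width = 1.96*5.46938 ≃ 10.71998
Interval: (11.28002, 32.71998)

[11.28, 32.72]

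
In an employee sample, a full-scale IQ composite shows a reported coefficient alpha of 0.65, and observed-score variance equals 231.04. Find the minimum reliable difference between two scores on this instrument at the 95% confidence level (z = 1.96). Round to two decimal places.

24.93

SD = √231.04 ≈ 15.200
SEM = 15.200 · √(1 − 0.650) = 15.200 · √0.350 ≈ 15.200 · 0.592 ≈ 8.992
Standard error of the difference = 8.992·√2 ≈ 12.717
Smallest detectable difference = 1.96·12.717 ≈ 24.926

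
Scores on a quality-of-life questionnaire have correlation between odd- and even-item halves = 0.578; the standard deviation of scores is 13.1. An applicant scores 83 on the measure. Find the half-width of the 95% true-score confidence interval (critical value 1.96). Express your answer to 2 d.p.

Spearman-Brown: r = 2(0.578) / (1 + 0.578) = 1.156 / 1.578 ≈ 0.733
SEM = 13.100 · √(1 − 0.733) = 13.100 · √0.267 ≈ 13.100 · 0.517 ≈ 6.774
1.96 · SEM ≈ 13.278

13.28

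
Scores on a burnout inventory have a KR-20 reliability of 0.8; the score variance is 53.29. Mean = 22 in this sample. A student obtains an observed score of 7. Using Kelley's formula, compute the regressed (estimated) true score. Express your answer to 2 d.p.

T̂ = r·X + (1 − r)·M = 0.800×7 + 0.200×22 = 5.600 + 4.400 ≈ 10.000

10.00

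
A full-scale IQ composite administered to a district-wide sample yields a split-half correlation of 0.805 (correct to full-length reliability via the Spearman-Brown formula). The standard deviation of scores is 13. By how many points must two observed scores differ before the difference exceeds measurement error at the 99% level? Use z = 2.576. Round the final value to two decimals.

15.57

Spearman-Brown: r = 2(0.805) / (1 + 0.805) = 1.610 / 1.805 ≈ 0.892
SEM = 13.000 · √(1 − 0.892) = 13.000 · √0.108 ≈ 13.000 · 0.329 ≈ 4.273
SE_diff = SEM · √2 ≈ 4.273 · 1.414 ≈ 6.043
Minimum reliable difference = 2.576 · SE_diff ≈ 2.576 · 6.043 ≈ 15.566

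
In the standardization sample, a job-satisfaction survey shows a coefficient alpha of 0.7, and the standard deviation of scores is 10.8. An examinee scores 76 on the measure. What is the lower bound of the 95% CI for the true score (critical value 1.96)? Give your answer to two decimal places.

SEM = 10.80000 · √(1 − 0.70000) = 10.80000 · √0.30000 ≈ 10.80000 · 0.54772 ≈ 5.91540
Half-width = 1.96·5.91540 ≈ 11.59419
Lower limit = 76 − 11.59419 ≈ 64.40581

64.41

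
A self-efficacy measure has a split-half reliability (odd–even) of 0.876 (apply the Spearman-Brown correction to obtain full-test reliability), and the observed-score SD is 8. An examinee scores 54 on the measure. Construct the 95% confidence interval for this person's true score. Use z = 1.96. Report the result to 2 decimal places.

[49.97, 58.03]

r_full = 2·0.876 / (1 + 0.876) ≈ 0.9339
SEM = 8.0000 · √(1 − 0.9339) = 8.0000 · √0.0661 ≈ 8.0000 · 0.2571 ≈ 2.0568
Half-width = 1.96·2.0568 ≈ 4.0313
CI = 54 ± 4.0313 → [49.9687, 58.0313]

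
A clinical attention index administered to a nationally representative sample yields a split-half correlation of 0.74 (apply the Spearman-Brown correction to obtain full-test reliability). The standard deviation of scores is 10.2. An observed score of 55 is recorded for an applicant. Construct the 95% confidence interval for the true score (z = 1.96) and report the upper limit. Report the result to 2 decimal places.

Full-length reliability (Spearman-Brown) = 2(0.74)/(1+0.74) ≈ 0.85057
The standard error of measurement is 10.20000*√(1 − 0.85057) ≈ 10.20000*0.38656 ≈ 3.94287.
Half-width = 1.96*3.94287 ≈ 7.72802
Upper limit = 55 + 7.72802 ≈ 62.72802

62.73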